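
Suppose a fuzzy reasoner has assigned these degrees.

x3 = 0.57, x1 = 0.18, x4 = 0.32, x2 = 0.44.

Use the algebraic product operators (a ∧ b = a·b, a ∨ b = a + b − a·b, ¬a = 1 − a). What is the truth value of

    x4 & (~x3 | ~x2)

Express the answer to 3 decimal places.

0.240

~x3 = 1 − 0.5700 = 0.4300
~x2 = 1 − 0.4400 = 0.5600
~x3 | ~x2 = a + b − a·b on (0.4300, 0.5600) = 0.7492
x4 & (~x3 | ~x2) = a·b on (0.3200, 0.7492) = 0.2397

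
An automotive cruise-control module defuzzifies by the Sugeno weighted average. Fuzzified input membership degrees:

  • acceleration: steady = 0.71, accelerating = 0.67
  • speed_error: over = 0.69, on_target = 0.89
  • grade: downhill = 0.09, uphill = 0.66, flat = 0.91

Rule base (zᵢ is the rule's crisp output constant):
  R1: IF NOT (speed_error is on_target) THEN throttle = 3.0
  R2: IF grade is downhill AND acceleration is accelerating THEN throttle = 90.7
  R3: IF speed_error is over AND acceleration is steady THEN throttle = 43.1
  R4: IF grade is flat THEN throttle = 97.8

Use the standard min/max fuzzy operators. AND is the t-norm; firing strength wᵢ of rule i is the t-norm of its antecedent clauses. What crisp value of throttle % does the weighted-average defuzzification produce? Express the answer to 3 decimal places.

70.683

R1 (z=3.0): ¬on_target=1−0.89=0.11 → w = 0.11
R2 (z=90.7): downhill=0.09, accelerating=0.67; AND[min(a, b)] → w = 0.09
R3 (z=43.1): over=0.69, steady=0.71; AND[min(a, b)] → w = 0.69
R4 (z=97.8): flat=0.91 → w = 0.91
Weighted average = (0.11·3.0 + 0.09·90.7 + 0.69·43.1 + 0.91·97.8) / (0.11 + 0.09 + 0.69 + 0.91)
  = 127.2300 / 1.8000 = 70.683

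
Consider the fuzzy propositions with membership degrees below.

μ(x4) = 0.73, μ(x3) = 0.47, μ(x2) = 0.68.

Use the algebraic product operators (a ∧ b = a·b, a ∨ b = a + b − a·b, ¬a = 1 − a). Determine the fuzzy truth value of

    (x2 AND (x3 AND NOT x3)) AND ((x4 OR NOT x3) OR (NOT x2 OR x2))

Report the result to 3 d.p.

NOT x3 = 1 − 0.4700 = 0.5300
x3 AND NOT x3 = a·b on (0.4700, 0.5300) = 0.2491
x2 AND (x3 AND NOT x3) = a·b on (0.6800, 0.2491) = 0.1694
NOT x3 = 1 − 0.4700 = 0.5300
x4 OR NOT x3 = a + b − a·b on (0.7300, 0.5300) = 0.8731
NOT x2 = 1 − 0.6800 = 0.3200
NOT x2 OR x2 = a + b − a·b on (0.3200, 0.6800) = 0.7824
(x4 OR NOT x3) OR (NOT x2 OR x2) = a + b − a·b on (0.8731, 0.7824) = 0.9724
(x2 AND (x3 AND NOT x3)) AND ((x4 OR NOT x3) OR (NOT x2 OR x2)) = a·b on (0.1694, 0.9724) = 0.1647

0.165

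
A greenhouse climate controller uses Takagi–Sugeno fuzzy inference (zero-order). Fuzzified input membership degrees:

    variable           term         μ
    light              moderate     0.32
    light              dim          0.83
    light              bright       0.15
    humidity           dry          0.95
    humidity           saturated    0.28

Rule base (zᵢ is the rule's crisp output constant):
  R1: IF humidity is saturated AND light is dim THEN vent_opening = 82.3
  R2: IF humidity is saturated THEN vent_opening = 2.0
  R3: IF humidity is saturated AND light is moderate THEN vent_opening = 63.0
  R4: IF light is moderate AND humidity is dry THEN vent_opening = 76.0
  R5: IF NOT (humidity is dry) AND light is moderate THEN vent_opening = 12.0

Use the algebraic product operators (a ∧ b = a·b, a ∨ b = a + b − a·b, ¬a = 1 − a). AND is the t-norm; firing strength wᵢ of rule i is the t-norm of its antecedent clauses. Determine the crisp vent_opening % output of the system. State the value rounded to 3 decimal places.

R1 (z=82.3): saturated=0.28, dim=0.83; AND[a·b] → w = 0.2324
R2 (z=2.0): saturated=0.28 → w = 0.2800
R3 (z=63.0): saturated=0.28, moderate=0.32; AND[a·b] → w = 0.0896
R4 (z=76.0): moderate=0.32, dry=0.95; AND[a·b] → w = 0.3040
R5 (z=12.0): ¬dry=1−0.95=0.05, moderate=0.32; AND[a·b] → w = 0.0160
Weighted average = (0.2324·82.3 + 0.2800·2.0 + 0.0896·63.0 + 0.3040·76.0 + 0.0160·12.0) / (0.2324 + 0.2800 + 0.0896 + 0.3040 + 0.0160)
  = 48.6273 / 0.9220 = 52.741

52.741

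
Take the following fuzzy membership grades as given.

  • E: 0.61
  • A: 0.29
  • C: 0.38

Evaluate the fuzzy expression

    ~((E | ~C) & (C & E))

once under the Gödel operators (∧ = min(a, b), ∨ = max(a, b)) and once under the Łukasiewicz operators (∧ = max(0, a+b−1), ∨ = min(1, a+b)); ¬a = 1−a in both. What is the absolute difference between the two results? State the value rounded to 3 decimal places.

0.380

Under Gödel:
  ~C = 1 − 0.38 = 0.62
  E | ~C = max(a, b) on (0.61, 0.62) = 0.62
  C & E = min(a, b) on (0.38, 0.61) = 0.38
  (E | ~C) & (C & E) = min(a, b) on (0.62, 0.38) = 0.38
  ~((E | ~C) & (C & E)) = 1 − 0.38 = 0.62
  → value = 0.6200
Under Łukasiewicz:
  ~C = 1 − 0.38 = 0.62
  E | ~C = min(1, a+b) on (0.61, 0.62) = 1.00
  C & E = max(0, a+b−1) on (0.38, 0.61) = 0.00
  (E | ~C) & (C & E) = max(0, a+b−1) on (1.00, 0.00) = 0.00
  ~((E | ~C) & (C & E)) = 1 − 0.00 = 1.00
  → value = 1.0000
|0.6200 − 1.0000| = 0.380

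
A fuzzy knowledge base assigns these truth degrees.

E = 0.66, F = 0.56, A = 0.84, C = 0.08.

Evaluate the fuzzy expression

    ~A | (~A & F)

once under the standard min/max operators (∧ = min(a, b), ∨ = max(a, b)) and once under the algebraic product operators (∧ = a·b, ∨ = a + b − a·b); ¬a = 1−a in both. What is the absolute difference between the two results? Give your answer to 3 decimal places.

Under standard min/max:
  ~A = 1 − 0.84 = 0.16
  ~A = 1 − 0.84 = 0.16
  ~A & F = min(a, b) on (0.16, 0.56) = 0.16
  ~A | (~A & F) = max(a, b) on (0.16, 0.16) = 0.16
  → value = 0.1600
Under algebraic product:
  ~A = 1 − 0.8400 = 0.1600
  ~A = 1 − 0.8400 = 0.1600
  ~A & F = a·b on (0.1600, 0.5600) = 0.0896
  ~A | (~A & F) = a + b − a·b on (0.1600, 0.0896) = 0.2353
  → value = 0.2353
|0.1600 − 0.2353| = 0.075

0.075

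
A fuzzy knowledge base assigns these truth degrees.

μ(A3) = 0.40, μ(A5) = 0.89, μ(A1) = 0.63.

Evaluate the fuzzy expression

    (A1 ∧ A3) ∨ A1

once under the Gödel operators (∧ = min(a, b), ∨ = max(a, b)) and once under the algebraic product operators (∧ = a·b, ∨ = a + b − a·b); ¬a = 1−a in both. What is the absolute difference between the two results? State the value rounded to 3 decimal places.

Under Gödel:
  A1 ∧ A3 = min(a, b) on (0.63, 0.40) = 0.40
  (A1 ∧ A3) ∨ A1 = max(a, b) on (0.40, 0.63) = 0.63
  → value = 0.6300
Under algebraic product:
  A1 ∧ A3 = a·b on (0.6300, 0.4000) = 0.2520
  (A1 ∧ A3) ∨ A1 = a + b − a·b on (0.2520, 0.6300) = 0.7232
  → value = 0.7232
|0.6300 − 0.7232| = 0.093

0.093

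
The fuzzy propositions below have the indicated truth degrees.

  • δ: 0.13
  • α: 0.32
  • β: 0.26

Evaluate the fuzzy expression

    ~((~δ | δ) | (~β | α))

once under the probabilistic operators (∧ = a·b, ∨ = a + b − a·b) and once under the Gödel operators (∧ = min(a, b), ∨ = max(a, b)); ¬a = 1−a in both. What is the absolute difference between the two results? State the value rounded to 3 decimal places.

Under probabilistic:
  ~δ = 1 − 0.1300 = 0.8700
  ~δ | δ = a + b − a·b on (0.8700, 0.1300) = 0.8869
  ~β = 1 − 0.2600 = 0.7400
  ~β | α = a + b − a·b on (0.7400, 0.3200) = 0.8232
  (~δ | δ) | (~β | α) = a + b − a·b on (0.8869, 0.8232) = 0.9800
  ~((~δ | δ) | (~β | α)) = 1 − 0.9800 = 0.0200
  → value = 0.0200
Under Gödel:
  ~δ = 1 − 0.13 = 0.87
  ~δ | δ = max(a, b) on (0.87, 0.13) = 0.87
  ~β = 1 − 0.26 = 0.74
  ~β | α = max(a, b) on (0.74, 0.32) = 0.74
  (~δ | δ) | (~β | α) = max(a, b) on (0.87, 0.74) = 0.87
  ~((~δ | δ) | (~β | α)) = 1 − 0.87 = 0.13
  → value = 0.1300
|0.0200 − 0.1300| = 0.110

0.110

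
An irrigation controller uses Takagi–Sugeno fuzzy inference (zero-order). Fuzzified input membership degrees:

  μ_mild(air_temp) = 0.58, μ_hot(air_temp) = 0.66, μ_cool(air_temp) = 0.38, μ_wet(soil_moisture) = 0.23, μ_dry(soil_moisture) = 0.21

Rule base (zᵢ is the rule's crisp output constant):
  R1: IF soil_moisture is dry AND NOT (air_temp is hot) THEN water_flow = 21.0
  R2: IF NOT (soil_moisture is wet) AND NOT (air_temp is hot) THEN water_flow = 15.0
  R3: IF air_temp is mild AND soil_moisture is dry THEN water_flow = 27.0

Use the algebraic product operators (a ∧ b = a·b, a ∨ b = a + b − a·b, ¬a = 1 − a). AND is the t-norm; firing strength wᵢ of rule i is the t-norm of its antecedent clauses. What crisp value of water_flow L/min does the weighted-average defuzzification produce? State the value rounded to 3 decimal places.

R1 (z=21.0): dry=0.21, ¬hot=1−0.66=0.34; AND[a·b] → w = 0.0714
R2 (z=15.0): ¬wet=1−0.23=0.77, ¬hot=1−0.66=0.34; AND[a·b] → w = 0.2618
R3 (z=27.0): mild=0.58, dry=0.21; AND[a·b] → w = 0.1218
Weighted average = (0.0714·21.0 + 0.2618·15.0 + 0.1218·27.0) / (0.0714 + 0.2618 + 0.1218)
  = 8.7150 / 0.4550 = 19.154

19.154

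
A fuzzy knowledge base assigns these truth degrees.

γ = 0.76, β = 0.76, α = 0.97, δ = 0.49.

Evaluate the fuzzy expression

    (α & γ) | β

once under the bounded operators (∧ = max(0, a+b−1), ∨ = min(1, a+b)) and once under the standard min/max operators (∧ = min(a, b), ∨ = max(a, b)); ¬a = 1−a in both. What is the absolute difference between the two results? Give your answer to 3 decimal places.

Under bounded:
  α & γ = max(0, a+b−1) on (0.97, 0.76) = 0.73
  (α & γ) | β = min(1, a+b) on (0.73, 0.76) = 1.00
  → value = 1.0000
Under standard min/max:
  α & γ = min(a, b) on (0.97, 0.76) = 0.76
  (α & γ) | β = max(a, b) on (0.76, 0.76) = 0.76
  → value = 0.7600
|1.0000 − 0.7600| = 0.240

0.240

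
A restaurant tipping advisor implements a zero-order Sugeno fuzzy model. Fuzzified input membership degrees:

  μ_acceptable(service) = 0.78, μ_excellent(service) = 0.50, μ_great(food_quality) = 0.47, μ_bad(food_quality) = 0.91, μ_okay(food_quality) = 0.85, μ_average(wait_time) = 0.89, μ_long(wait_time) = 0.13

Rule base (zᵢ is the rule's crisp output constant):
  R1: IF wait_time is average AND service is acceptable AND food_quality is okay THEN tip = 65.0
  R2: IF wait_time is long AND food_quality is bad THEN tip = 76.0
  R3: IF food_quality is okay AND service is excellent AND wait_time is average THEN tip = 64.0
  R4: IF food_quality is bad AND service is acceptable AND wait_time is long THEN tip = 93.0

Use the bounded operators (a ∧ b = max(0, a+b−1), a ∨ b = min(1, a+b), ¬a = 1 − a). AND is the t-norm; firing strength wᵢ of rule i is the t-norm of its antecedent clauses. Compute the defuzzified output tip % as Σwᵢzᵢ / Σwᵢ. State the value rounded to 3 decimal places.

R1 (z=65.0): average=0.89, acceptable=0.78, okay=0.85; AND[max(0, a+b−1)] → w = 0.52
R2 (z=76.0): long=0.13, bad=0.91; AND[max(0, a+b−1)] → w = 0.04
R3 (z=64.0): okay=0.85, excellent=0.50, average=0.89; AND[max(0, a+b−1)] → w = 0.24
R4 (z=93.0): bad=0.91, acceptable=0.78, long=0.13; AND[max(0, a+b−1)] → w = 0.00
Weighted average = (0.52·65.0 + 0.04·76.0 + 0.24·64.0 + 0.00·93.0) / (0.52 + 0.04 + 0.24 + 0.00)
  = 52.2000 / 0.8000 = 65.250

65.250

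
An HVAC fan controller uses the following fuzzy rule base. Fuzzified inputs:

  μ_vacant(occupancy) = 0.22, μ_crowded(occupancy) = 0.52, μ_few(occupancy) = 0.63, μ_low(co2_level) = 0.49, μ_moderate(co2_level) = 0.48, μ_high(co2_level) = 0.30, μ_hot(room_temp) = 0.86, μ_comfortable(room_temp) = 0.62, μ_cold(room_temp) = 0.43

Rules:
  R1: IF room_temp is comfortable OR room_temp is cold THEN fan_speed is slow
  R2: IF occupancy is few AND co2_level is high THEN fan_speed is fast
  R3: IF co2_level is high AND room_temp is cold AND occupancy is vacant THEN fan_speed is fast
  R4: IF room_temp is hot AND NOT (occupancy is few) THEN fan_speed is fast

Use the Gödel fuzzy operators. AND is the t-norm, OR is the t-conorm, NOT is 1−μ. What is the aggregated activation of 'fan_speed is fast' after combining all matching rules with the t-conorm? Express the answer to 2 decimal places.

R1: comfortable=0.62, cold=0.43; OR[max(a, b)] → w = 0.62
R2: few=0.63, high=0.30; AND[min(a, b)] → w = 0.30
R3: high=0.30, cold=0.43, vacant=0.22; AND[min(a, b)] → w = 0.22
R4: hot=0.86, ¬few=1−0.63=0.37; AND[min(a, b)] → w = 0.37
Rules with consequent 'fast': {R2, R3, R4} → strengths 0.30, 0.22, 0.37
Aggregate via t-conorm [max(a, b)]: 0.37

0.37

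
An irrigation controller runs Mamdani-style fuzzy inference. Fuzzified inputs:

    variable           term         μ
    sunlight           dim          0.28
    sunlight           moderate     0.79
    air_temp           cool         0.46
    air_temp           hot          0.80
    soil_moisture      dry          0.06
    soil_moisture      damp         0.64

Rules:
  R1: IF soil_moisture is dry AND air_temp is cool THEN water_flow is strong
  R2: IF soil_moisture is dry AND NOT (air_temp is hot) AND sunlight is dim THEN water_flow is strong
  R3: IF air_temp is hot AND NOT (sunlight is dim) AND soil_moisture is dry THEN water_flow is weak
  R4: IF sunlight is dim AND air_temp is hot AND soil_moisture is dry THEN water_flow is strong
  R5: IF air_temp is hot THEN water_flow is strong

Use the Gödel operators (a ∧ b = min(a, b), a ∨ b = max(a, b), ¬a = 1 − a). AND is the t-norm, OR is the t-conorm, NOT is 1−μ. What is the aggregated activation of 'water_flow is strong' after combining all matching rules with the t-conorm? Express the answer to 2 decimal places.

0.80

R1: dry=0.06, cool=0.46; AND[min(a, b)] → w = 0.06
R2: dry=0.06, ¬hot=1−0.80=0.20, dim=0.28; AND[min(a, b)] → w = 0.06
R3: hot=0.80, ¬dim=1−0.28=0.72, dry=0.06; AND[min(a, b)] → w = 0.06
R4: dim=0.28, hot=0.80, dry=0.06; AND[min(a, b)] → w = 0.06
R5: hot=0.80 → w = 0.80
Rules with consequent 'strong': {R1, R2, R4, R5} → strengths 0.06, 0.06, 0.06, 0.80
Aggregate via t-conorm [max(a, b)]: 0.80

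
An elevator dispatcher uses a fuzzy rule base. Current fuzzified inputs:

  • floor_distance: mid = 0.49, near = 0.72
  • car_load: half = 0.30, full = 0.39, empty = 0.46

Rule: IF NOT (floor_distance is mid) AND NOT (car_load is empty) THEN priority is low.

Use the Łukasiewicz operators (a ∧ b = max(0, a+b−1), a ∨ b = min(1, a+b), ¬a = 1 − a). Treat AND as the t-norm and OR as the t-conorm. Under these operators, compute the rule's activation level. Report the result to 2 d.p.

firing strength: ¬mid=1−0.49=0.51, ¬empty=1−0.46=0.54; AND[max(0, a+b−1)] → w = 0.05

0.05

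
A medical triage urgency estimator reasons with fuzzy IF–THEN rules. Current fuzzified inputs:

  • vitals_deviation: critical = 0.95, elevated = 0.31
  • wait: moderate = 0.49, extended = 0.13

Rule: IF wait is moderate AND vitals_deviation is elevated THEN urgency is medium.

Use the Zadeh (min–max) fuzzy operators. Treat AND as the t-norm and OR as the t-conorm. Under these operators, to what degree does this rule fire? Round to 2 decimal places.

0.31

firing strength: moderate=0.49, elevated=0.31; AND[min(a, b)] → w = 0.31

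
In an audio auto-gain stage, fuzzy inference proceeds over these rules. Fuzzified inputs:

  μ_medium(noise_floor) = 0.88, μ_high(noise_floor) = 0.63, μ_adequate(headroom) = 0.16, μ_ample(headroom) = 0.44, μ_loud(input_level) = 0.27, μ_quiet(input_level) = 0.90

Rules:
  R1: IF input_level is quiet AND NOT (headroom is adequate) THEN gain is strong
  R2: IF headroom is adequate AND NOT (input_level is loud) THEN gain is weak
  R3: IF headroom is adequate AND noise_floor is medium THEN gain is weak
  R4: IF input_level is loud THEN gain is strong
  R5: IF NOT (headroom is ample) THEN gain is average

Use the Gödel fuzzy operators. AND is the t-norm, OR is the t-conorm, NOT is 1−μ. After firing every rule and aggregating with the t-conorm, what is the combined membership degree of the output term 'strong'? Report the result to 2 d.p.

R1: quiet=0.90, ¬adequate=1−0.16=0.84; AND[min(a, b)] → w = 0.84
R2: adequate=0.16, ¬loud=1−0.27=0.73; AND[min(a, b)] → w = 0.16
R3: adequate=0.16, medium=0.88; AND[min(a, b)] → w = 0.16
R4: loud=0.27 → w = 0.27
R5: ¬ample=1−0.44=0.56 → w = 0.56
Rules with consequent 'strong': {R1, R4} → strengths 0.84, 0.27
Aggregate via t-conorm [max(a, b)]: 0.84

0.84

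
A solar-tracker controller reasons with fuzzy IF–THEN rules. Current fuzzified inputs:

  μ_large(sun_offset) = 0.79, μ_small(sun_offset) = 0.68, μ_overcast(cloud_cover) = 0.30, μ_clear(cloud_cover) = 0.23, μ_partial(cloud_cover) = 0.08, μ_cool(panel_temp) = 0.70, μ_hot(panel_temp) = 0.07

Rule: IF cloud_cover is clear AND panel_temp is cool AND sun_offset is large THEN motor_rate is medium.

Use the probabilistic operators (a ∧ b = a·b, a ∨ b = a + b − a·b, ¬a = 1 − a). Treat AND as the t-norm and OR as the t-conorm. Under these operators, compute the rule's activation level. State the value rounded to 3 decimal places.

0.127

firing strength: clear=0.23, cool=0.70, large=0.79; AND[a·b] → w = 0.1272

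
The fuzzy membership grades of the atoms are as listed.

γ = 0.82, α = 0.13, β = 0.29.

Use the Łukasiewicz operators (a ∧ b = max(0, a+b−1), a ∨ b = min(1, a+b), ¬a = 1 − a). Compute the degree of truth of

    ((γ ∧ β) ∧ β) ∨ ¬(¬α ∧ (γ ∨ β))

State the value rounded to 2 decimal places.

0.13

γ ∧ β = max(0, a+b−1) on (0.82, 0.29) = 0.11
(γ ∧ β) ∧ β = max(0, a+b−1) on (0.11, 0.29) = 0.00
¬α = 1 − 0.13 = 0.87
γ ∨ β = min(1, a+b) on (0.82, 0.29) = 1.00
¬α ∧ (γ ∨ β) = max(0, a+b−1) on (0.87, 1.00) = 0.87
¬(¬α ∧ (γ ∨ β)) = 1 − 0.87 = 0.13
((γ ∧ β) ∧ β) ∨ ¬(¬α ∧ (γ ∨ β)) = min(1, a+b) on (0.00, 0.13) = 0.13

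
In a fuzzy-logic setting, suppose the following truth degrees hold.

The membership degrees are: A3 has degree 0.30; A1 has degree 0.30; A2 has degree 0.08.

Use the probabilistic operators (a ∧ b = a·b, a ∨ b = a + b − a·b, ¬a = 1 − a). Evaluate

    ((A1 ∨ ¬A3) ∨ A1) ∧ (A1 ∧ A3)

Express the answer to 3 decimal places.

0.077

¬A3 = 1 − 0.3000 = 0.7000
A1 ∨ ¬A3 = a + b − a·b on (0.3000, 0.7000) = 0.7900
(A1 ∨ ¬A3) ∨ A1 = a + b − a·b on (0.7900, 0.3000) = 0.8530
A1 ∧ A3 = a·b on (0.3000, 0.3000) = 0.0900
((A1 ∨ ¬A3) ∨ A1) ∧ (A1 ∧ A3) = a·b on (0.8530, 0.0900) = 0.0768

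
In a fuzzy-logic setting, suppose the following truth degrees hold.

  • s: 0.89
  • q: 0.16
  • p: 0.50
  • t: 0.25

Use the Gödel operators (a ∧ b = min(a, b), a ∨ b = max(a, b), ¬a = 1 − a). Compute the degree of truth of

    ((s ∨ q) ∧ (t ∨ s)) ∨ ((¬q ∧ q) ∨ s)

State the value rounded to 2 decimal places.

s ∨ q = max(a, b) on (0.89, 0.16) = 0.89
t ∨ s = max(a, b) on (0.25, 0.89) = 0.89
(s ∨ q) ∧ (t ∨ s) = min(a, b) on (0.89, 0.89) = 0.89
¬q = 1 − 0.16 = 0.84
¬q ∧ q = min(a, b) on (0.84, 0.16) = 0.16
(¬q ∧ q) ∨ s = max(a, b) on (0.16, 0.89) = 0.89
((s ∨ q) ∧ (t ∨ s)) ∨ ((¬q ∧ q) ∨ s) = max(a, b) on (0.89, 0.89) = 0.89

0.89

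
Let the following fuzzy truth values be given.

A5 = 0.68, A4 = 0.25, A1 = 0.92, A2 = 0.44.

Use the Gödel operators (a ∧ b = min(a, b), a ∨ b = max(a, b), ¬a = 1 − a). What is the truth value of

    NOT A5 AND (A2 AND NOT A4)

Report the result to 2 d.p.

NOT A5 = 1 − 0.68 = 0.32
NOT A4 = 1 − 0.25 = 0.75
A2 AND NOT A4 = min(a, b) on (0.44, 0.75) = 0.44
NOT A5 AND (A2 AND NOT A4) = min(a, b) on (0.32, 0.44) = 0.32

0.32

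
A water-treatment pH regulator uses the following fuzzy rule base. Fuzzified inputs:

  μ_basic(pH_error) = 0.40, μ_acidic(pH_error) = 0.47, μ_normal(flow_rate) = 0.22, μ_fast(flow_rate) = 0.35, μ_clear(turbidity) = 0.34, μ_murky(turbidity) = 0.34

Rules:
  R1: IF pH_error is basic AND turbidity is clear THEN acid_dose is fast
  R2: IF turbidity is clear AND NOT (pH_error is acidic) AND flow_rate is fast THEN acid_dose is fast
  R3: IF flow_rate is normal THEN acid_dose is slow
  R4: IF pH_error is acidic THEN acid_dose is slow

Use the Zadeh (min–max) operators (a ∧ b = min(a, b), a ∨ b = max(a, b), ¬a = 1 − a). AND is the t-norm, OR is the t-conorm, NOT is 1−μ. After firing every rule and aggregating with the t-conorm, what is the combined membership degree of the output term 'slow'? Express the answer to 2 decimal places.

R1: basic=0.40, clear=0.34; AND[min(a, b)] → w = 0.34
R2: clear=0.34, ¬acidic=1−0.47=0.53, fast=0.35; AND[min(a, b)] → w = 0.34
R3: normal=0.22 → w = 0.22
R4: acidic=0.47 → w = 0.47
Rules with consequent 'slow': {R3, R4} → strengths 0.22, 0.47
Aggregate via t-conorm [max(a, b)]: 0.47

0.47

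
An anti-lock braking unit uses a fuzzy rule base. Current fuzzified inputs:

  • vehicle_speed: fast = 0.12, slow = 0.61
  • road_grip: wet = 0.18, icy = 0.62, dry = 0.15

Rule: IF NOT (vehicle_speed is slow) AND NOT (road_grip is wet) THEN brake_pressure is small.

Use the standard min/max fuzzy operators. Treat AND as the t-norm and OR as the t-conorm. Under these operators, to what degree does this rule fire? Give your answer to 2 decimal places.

0.39

firing strength: ¬slow=1−0.61=0.39, ¬wet=1−0.18=0.82; AND[min(a, b)] → w = 0.39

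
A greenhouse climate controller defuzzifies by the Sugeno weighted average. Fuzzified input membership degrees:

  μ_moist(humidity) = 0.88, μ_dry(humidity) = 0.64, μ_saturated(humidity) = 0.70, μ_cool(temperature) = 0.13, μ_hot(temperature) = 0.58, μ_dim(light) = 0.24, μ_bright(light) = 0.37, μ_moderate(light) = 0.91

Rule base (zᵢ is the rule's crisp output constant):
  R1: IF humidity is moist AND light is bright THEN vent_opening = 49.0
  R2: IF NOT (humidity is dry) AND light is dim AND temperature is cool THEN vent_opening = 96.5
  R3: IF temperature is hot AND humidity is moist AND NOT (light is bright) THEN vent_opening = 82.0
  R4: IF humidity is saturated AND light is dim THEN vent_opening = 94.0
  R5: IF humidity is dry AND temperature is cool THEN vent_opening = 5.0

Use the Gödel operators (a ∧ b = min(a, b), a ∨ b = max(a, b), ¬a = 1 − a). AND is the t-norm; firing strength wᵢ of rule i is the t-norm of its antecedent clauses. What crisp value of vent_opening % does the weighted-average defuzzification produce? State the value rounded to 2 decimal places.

R1 (z=49.0): moist=0.88, bright=0.37; AND[min(a, b)] → w = 0.37
R2 (z=96.5): ¬dry=1−0.64=0.36, dim=0.24, cool=0.13; AND[min(a, b)] → w = 0.13
R3 (z=82.0): hot=0.58, moist=0.88, ¬bright=1−0.37=0.63; AND[min(a, b)] → w = 0.58
R4 (z=94.0): saturated=0.70, dim=0.24; AND[min(a, b)] → w = 0.24
R5 (z=5.0): dry=0.64, cool=0.13; AND[min(a, b)] → w = 0.13
Weighted average = (0.37·49.0 + 0.13·96.5 + 0.58·82.0 + 0.24·94.0 + 0.13·5.0) / (0.37 + 0.13 + 0.58 + 0.24 + 0.13)
  = 101.4450 / 1.4500 = 69.96

69.96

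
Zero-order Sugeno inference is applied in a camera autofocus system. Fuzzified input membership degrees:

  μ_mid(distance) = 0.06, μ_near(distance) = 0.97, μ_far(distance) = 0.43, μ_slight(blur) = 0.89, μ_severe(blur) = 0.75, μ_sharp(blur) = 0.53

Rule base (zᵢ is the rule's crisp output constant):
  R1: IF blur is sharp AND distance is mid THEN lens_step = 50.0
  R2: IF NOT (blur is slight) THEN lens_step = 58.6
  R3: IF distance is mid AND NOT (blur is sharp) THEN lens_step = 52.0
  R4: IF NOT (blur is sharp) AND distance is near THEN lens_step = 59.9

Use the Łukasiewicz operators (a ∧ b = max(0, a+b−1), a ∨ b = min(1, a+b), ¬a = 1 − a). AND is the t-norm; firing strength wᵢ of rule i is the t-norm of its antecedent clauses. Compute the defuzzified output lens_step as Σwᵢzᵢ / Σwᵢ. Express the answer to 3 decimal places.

59.640

R1 (z=50.0): sharp=0.53, mid=0.06; AND[max(0, a+b−1)] → w = 0.00
R2 (z=58.6): ¬slight=1−0.89=0.11 → w = 0.11
R3 (z=52.0): mid=0.06, ¬sharp=1−0.53=0.47; AND[max(0, a+b−1)] → w = 0.00
R4 (z=59.9): ¬sharp=1−0.53=0.47, near=0.97; AND[max(0, a+b−1)] → w = 0.44
Weighted average = (0.00·50.0 + 0.11·58.6 + 0.00·52.0 + 0.44·59.9) / (0.00 + 0.11 + 0.00 + 0.44)
  = 32.8020 / 0.5500 = 59.640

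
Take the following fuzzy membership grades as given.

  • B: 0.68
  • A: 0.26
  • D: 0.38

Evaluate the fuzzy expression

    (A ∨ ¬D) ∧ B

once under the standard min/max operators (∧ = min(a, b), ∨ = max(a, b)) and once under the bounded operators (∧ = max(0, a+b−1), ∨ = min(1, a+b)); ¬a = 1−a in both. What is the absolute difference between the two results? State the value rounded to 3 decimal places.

Under standard min/max:
  ¬D = 1 − 0.38 = 0.62
  A ∨ ¬D = max(a, b) on (0.26, 0.62) = 0.62
  (A ∨ ¬D) ∧ B = min(a, b) on (0.62, 0.68) = 0.62
  → value = 0.6200
Under bounded:
  ¬D = 1 − 0.38 = 0.62
  A ∨ ¬D = min(1, a+b) on (0.26, 0.62) = 0.88
  (A ∨ ¬D) ∧ B = max(0, a+b−1) on (0.88, 0.68) = 0.56
  → value = 0.5600
|0.6200 − 0.5600| = 0.060

0.060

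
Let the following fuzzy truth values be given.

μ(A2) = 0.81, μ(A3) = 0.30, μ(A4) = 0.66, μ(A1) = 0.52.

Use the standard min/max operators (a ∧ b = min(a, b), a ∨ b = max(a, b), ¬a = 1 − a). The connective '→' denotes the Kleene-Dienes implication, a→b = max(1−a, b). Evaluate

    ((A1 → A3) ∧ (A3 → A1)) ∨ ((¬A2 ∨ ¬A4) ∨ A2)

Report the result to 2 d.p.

A1 → A3  [Kleene-Dienes: max(1−a, b)] with a=0.52, b=0.30 → 0.48
A3 → A1  [Kleene-Dienes: max(1−a, b)] with a=0.30, b=0.52 → 0.70
(A1 → A3) ∧ (A3 → A1) = min(a, b) on (0.48, 0.70) = 0.48
¬A2 = 1 − 0.81 = 0.19
¬A4 = 1 − 0.66 = 0.34
¬A2 ∨ ¬A4 = max(a, b) on (0.19, 0.34) = 0.34
(¬A2 ∨ ¬A4) ∨ A2 = max(a, b) on (0.34, 0.81) = 0.81
((A1 → A3) ∧ (A3 → A1)) ∨ ((¬A2 ∨ ¬A4) ∨ A2) = max(a, b) on (0.48, 0.81) = 0.81

0.81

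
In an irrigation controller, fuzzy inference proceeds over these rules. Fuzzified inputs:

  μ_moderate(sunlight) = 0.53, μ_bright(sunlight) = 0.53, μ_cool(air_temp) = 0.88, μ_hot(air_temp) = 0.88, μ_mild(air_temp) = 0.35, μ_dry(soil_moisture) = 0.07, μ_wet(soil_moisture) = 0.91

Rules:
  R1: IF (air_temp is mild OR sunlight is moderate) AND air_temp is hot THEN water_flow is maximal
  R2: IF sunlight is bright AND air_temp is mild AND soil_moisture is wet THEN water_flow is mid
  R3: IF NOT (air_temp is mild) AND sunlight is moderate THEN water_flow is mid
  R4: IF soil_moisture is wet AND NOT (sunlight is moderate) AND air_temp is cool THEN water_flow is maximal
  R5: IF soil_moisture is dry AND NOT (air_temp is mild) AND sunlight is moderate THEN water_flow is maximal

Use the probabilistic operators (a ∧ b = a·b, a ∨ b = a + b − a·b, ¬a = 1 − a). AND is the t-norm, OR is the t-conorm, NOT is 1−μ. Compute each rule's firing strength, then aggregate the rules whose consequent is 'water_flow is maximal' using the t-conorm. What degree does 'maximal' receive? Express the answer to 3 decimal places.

0.763

R1: (mild=0.35 OR moderate=0.53) = 0.6945; AND[a·b] with hot=0.88 → w = 0.6112
R2: bright=0.53, mild=0.35, wet=0.91; AND[a·b] → w = 0.1688
R3: ¬mild=1−0.35=0.65, moderate=0.53; AND[a·b] → w = 0.3445
R4: wet=0.91, ¬moderate=1−0.53=0.47, cool=0.88; AND[a·b] → w = 0.3764
R5: dry=0.07, ¬mild=1−0.35=0.65, moderate=0.53; AND[a·b] → w = 0.0241
Rules with consequent 'maximal': {R1, R4, R5} → strengths 0.6112, 0.3764, 0.0241
Aggregate via t-conorm [a + b − a·b]: 0.7634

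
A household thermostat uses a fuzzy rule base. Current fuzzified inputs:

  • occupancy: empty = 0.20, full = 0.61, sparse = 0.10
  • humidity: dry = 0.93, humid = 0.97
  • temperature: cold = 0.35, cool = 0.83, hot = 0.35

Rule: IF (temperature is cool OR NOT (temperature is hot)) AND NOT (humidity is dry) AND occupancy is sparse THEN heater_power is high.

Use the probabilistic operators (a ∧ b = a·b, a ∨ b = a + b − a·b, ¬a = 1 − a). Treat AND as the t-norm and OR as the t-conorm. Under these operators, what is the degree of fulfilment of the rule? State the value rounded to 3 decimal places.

0.007

firing strength: (cool=0.83 OR ¬hot=1−0.35=0.65) = 0.9405; AND[a·b] with ¬dry=1−0.93=0.07, sparse=0.10 → w = 0.0066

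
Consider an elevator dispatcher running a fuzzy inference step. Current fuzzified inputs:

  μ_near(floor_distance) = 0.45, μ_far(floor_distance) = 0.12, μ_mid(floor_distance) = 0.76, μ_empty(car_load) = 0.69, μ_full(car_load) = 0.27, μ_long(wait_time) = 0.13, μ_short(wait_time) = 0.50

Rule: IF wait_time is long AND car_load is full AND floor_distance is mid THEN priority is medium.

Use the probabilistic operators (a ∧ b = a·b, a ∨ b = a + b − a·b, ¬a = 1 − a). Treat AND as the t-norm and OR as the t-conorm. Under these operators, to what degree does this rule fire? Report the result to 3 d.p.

0.027

firing strength: long=0.13, full=0.27, mid=0.76; AND[a·b] → w = 0.0267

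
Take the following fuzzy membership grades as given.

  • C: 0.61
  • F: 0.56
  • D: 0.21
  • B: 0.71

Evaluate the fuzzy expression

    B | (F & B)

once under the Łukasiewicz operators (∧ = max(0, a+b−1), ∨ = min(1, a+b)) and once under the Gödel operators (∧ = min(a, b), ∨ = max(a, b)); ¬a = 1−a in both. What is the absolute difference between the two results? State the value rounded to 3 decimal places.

Under Łukasiewicz:
  F & B = max(0, a+b−1) on (0.56, 0.71) = 0.27
  B | (F & B) = min(1, a+b) on (0.71, 0.27) = 0.98
  → value = 0.9800
Under Gödel:
  F & B = min(a, b) on (0.56, 0.71) = 0.56
  B | (F & B) = max(a, b) on (0.71, 0.56) = 0.71
  → value = 0.7100
|0.9800 − 0.7100| = 0.270

0.270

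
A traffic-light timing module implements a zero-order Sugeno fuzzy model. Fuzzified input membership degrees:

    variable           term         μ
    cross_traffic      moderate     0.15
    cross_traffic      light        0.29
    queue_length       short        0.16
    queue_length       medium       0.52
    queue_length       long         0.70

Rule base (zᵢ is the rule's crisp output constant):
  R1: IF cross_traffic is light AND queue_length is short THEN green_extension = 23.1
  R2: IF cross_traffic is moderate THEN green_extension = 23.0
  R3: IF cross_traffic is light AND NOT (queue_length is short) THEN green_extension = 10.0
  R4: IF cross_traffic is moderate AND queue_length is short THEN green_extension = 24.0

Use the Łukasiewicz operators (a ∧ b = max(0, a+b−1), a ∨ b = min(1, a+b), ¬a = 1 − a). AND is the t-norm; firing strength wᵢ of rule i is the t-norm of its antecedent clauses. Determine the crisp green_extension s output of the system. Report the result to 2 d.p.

R1 (z=23.1): light=0.29, short=0.16; AND[max(0, a+b−1)] → w = 0.00
R2 (z=23.0): moderate=0.15 → w = 0.15
R3 (z=10.0): light=0.29, ¬short=1−0.16=0.84; AND[max(0, a+b−1)] → w = 0.13
R4 (z=24.0): moderate=0.15, short=0.16; AND[max(0, a+b−1)] → w = 0.00
Weighted average = (0.00·23.1 + 0.15·23.0 + 0.13·10.0 + 0.00·24.0) / (0.00 + 0.15 + 0.13 + 0.00)
  = 4.7500 / 0.2800 = 16.96

16.96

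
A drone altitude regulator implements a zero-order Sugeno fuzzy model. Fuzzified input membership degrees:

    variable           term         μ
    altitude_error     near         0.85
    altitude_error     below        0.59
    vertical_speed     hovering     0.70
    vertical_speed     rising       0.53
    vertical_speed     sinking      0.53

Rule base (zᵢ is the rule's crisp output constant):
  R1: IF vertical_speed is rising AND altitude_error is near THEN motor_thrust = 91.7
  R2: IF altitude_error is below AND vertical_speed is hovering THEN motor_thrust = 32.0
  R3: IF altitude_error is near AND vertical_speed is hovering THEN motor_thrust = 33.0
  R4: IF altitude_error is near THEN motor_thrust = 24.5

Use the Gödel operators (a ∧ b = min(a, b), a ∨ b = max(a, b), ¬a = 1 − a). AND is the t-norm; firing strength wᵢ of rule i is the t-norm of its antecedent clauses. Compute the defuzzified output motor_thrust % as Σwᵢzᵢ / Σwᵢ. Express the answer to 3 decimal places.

41.725

R1 (z=91.7): rising=0.53, near=0.85; AND[min(a, b)] → w = 0.53
R2 (z=32.0): below=0.59, hovering=0.70; AND[min(a, b)] → w = 0.59
R3 (z=33.0): near=0.85, hovering=0.70; AND[min(a, b)] → w = 0.70
R4 (z=24.5): near=0.85 → w = 0.85
Weighted average = (0.53·91.7 + 0.59·32.0 + 0.70·33.0 + 0.85·24.5) / (0.53 + 0.59 + 0.70 + 0.85)
  = 111.4060 / 2.6700 = 41.725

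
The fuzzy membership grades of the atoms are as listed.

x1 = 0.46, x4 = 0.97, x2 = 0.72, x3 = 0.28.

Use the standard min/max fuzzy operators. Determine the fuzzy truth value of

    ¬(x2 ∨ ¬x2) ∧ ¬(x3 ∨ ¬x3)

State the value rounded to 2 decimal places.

0.28

¬x2 = 1 − 0.72 = 0.28
x2 ∨ ¬x2 = max(a, b) on (0.72, 0.28) = 0.72
¬(x2 ∨ ¬x2) = 1 − 0.72 = 0.28
¬x3 = 1 − 0.28 = 0.72
x3 ∨ ¬x3 = max(a, b) on (0.28, 0.72) = 0.72
¬(x3 ∨ ¬x3) = 1 − 0.72 = 0.28
¬(x2 ∨ ¬x2) ∧ ¬(x3 ∨ ¬x3) = min(a, b) on (0.28, 0.28) = 0.28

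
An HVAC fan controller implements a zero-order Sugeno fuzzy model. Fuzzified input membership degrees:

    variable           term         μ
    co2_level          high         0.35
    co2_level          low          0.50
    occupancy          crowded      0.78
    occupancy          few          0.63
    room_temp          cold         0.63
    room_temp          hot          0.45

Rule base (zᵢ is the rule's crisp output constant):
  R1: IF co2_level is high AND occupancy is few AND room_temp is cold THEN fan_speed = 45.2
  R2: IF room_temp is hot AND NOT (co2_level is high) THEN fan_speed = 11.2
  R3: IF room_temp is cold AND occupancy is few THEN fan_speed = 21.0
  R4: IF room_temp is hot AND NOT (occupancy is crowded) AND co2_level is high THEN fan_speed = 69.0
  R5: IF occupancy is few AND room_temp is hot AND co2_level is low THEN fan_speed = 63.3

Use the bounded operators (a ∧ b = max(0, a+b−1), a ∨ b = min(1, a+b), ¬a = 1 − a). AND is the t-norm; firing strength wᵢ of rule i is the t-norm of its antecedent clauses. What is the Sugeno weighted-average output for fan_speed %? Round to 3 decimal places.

R1 (z=45.2): high=0.35, few=0.63, cold=0.63; AND[max(0, a+b−1)] → w = 0.00
R2 (z=11.2): hot=0.45, ¬high=1−0.35=0.65; AND[max(0, a+b−1)] → w = 0.10
R3 (z=21.0): cold=0.63, few=0.63; AND[max(0, a+b−1)] → w = 0.26
R4 (z=69.0): hot=0.45, ¬crowded=1−0.78=0.22, high=0.35; AND[max(0, a+b−1)] → w = 0.00
R5 (z=63.3): few=0.63, hot=0.45, low=0.50; AND[max(0, a+b−1)] → w = 0.00
Weighted average = (0.00·45.2 + 0.10·11.2 + 0.26·21.0 + 0.00·69.0 + 0.00·63.3) / (0.00 + 0.10 + 0.26 + 0.00 + 0.00)
  = 6.5800 / 0.3600 = 18.278

18.278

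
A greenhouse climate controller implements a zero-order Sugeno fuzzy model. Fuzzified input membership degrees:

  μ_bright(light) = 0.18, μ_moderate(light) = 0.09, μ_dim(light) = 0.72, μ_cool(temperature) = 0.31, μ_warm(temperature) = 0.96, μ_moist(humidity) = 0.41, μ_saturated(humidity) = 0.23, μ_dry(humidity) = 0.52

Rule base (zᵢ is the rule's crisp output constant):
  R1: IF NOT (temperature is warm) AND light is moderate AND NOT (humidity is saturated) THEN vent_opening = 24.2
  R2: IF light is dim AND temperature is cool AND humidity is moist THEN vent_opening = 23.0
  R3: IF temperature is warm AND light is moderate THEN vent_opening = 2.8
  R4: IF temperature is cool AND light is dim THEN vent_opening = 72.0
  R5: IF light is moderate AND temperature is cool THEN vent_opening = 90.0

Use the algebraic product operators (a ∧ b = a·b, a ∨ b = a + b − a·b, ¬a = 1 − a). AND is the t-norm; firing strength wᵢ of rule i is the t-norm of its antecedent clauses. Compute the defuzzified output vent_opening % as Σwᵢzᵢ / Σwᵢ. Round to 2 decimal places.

48.62

R1 (z=24.2): ¬warm=1−0.96=0.04, moderate=0.09, ¬saturated=1−0.23=0.77; AND[a·b] → w = 0.0028
R2 (z=23.0): dim=0.72, cool=0.31, moist=0.41; AND[a·b] → w = 0.0915
R3 (z=2.8): warm=0.96, moderate=0.09; AND[a·b] → w = 0.0864
R4 (z=72.0): cool=0.31, dim=0.72; AND[a·b] → w = 0.2232
R5 (z=90.0): moderate=0.09, cool=0.31; AND[a·b] → w = 0.0279
Weighted average = (0.0028·24.2 + 0.0915·23.0 + 0.0864·2.8 + 0.2232·72.0 + 0.0279·90.0) / (0.0028 + 0.0915 + 0.0864 + 0.2232 + 0.0279)
  = 20.9952 / 0.4318 = 48.62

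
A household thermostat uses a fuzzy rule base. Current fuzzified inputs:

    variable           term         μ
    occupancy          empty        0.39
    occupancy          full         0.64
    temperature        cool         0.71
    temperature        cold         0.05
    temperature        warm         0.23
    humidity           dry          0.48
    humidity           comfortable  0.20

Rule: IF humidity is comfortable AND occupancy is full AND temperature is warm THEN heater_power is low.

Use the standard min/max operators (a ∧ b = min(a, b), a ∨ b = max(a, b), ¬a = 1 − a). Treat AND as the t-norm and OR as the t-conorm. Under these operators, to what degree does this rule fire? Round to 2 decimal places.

firing strength: comfortable=0.20, full=0.64, warm=0.23; AND[min(a, b)] → w = 0.20

0.20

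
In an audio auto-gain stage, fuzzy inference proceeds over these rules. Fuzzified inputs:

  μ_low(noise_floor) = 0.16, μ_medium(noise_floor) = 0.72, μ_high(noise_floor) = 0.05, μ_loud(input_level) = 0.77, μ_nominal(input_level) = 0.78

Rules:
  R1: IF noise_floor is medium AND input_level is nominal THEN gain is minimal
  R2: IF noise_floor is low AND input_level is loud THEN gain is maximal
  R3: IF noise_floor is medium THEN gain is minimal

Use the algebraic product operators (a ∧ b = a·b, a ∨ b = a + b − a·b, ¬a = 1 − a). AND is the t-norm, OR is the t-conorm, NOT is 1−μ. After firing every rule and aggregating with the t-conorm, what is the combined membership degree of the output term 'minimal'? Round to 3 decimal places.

R1: medium=0.72, nominal=0.78; AND[a·b] → w = 0.5616
R2: low=0.16, loud=0.77; AND[a·b] → w = 0.1232
R3: medium=0.72 → w = 0.7200
Rules with consequent 'minimal': {R1, R3} → strengths 0.5616, 0.7200
Aggregate via t-conorm [a + b − a·b]: 0.8772

0.877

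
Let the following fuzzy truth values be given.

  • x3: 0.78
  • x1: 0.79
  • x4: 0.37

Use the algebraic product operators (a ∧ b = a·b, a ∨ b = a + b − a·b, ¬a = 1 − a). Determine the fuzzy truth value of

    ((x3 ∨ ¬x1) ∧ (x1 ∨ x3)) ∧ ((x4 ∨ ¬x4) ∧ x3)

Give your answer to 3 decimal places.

¬x1 = 1 − 0.7900 = 0.2100
x3 ∨ ¬x1 = a + b − a·b on (0.7800, 0.2100) = 0.8262
x1 ∨ x3 = a + b − a·b on (0.7900, 0.7800) = 0.9538
(x3 ∨ ¬x1) ∧ (x1 ∨ x3) = a·b on (0.8262, 0.9538) = 0.7880
¬x4 = 1 − 0.3700 = 0.6300
x4 ∨ ¬x4 = a + b − a·b on (0.3700, 0.6300) = 0.7669
(x4 ∨ ¬x4) ∧ x3 = a·b on (0.7669, 0.7800) = 0.5982
((x3 ∨ ¬x1) ∧ (x1 ∨ x3)) ∧ ((x4 ∨ ¬x4) ∧ x3) = a·b on (0.7880, 0.5982) = 0.4714

0.471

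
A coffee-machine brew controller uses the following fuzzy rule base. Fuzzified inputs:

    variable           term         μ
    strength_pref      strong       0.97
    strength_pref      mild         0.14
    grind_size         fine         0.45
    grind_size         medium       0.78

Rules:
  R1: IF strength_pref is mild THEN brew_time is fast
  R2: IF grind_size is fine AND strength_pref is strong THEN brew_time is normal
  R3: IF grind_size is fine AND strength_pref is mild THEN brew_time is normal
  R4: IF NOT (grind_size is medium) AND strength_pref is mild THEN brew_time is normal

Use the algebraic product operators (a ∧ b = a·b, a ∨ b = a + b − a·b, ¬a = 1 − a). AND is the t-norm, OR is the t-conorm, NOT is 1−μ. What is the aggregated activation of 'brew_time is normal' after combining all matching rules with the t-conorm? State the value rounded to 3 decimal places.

R1: mild=0.14 → w = 0.1400
R2: fine=0.45, strong=0.97; AND[a·b] → w = 0.4365
R3: fine=0.45, mild=0.14; AND[a·b] → w = 0.0630
R4: ¬medium=1−0.78=0.22, mild=0.14; AND[a·b] → w = 0.0308
Rules with consequent 'normal': {R2, R3, R4} → strengths 0.4365, 0.0630, 0.0308
Aggregate via t-conorm [a + b − a·b]: 0.4883

0.488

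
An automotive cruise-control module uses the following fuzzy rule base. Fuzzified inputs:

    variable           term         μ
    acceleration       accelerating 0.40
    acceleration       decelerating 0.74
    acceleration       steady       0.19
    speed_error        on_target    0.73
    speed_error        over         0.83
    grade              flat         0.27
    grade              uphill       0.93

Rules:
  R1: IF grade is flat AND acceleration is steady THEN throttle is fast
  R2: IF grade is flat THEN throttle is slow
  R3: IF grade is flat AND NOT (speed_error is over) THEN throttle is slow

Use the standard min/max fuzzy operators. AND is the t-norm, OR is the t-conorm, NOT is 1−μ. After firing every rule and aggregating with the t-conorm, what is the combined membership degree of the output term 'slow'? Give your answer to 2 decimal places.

0.27

R1: flat=0.27, steady=0.19; AND[min(a, b)] → w = 0.19
R2: flat=0.27 → w = 0.27
R3: flat=0.27, ¬over=1−0.83=0.17; AND[min(a, b)] → w = 0.17
Rules with consequent 'slow': {R2, R3} → strengths 0.27, 0.17
Aggregate via t-conorm [max(a, b)]: 0.27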